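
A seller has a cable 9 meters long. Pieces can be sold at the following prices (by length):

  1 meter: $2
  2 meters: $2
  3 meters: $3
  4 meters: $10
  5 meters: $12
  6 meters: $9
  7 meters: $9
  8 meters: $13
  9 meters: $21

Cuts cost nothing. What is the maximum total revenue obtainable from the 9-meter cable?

Build R[k] bottom-up: R[k] = max over allowed piece i of (p[i] + R[k−i]).
R[1] = 2
R[2] = 4  (first piece 1, then R[1]=2)
R[3] = 6  (first piece 1, then R[2]=4)
R[4] = 10
R[5] = 12  (first piece 1, then R[4]=10)
R[6] = 14  (first piece 1, then R[5]=12)
R[7] = 16  (first piece 1, then R[6]=14)
R[8] = 20  (first piece 4, then R[4]=10)
R[9] = 22  (first piece 1, then R[8]=20)
One optimal cutting: 4 + 4 + 1 → $10 + $10 + $2 = $22.

22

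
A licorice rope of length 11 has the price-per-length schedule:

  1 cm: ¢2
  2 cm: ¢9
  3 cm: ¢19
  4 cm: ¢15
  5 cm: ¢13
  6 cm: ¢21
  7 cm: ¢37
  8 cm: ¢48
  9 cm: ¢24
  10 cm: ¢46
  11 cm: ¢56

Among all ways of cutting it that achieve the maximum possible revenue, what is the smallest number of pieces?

Let r[k] be the best obtainable value from length k. For each k, try every first piece i and keep the best of price[i] + r[k−i].
r[1] = 2
r[2] = max(2+2, 9+0) = 9
r[3] = max(2+9, 9+2, 19+0) = 19
r[4] = max(2+19, 9+9, 19+2, 15+0) = 21
r[5] = max(2+21, 9+19, 19+9, 15+2, 13+0) = 28
r[6] = max(2+28, 9+21, 19+19, 15+9, 13+2, 21+0) = 38
r[7] = max(2+38, 9+28, 19+21, …, 21+2, 37+0) = 40
r[8] = max(2+40, 9+38, 19+28, …, 37+2, 48+0) = 48
r[9] = max(2+48, 9+40, 19+38, …, 48+2, 24+0) = 57
r[10] = max(2+57, 9+48, 19+40, …, 24+2, 46+0) = 59
r[11] = max(2+59, 9+57, 19+48, …, 46+2, 56+0) = 67
Maximum revenue is ¢67.
Now minimize piece count subject to staying optimal: for each k, pieces[k] = 1 + min over i with p[i]+r[k−i]=r[k] of pieces[k−i].
pieces[8] = 1
pieces[9] = 3
pieces[10] = 4
pieces[11] = 2

2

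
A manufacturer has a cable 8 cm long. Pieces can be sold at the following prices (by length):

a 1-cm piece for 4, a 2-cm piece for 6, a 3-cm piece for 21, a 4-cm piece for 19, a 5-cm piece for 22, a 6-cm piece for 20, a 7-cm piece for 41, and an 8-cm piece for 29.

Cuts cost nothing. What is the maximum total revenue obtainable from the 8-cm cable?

Consider every possible first cut. R[k] is the best of p[i]+R[k−i] over all sellable i≤k.
R[1] = 4
R[2] = max(4+4, 6+0) = 8
R[3] = max(4+8, 6+4, 21+0) = 21
R[4] = max(4+21, 6+8, 21+4, 19+0) = 25
R[5] = max(4+25, 6+21, 21+8, 19+4, 22+0) = 29
R[6] = max(4+29, 6+25, 21+21, 19+8, 22+4, 20+0) = 42
R[7] = max(4+42, 6+29, 21+25, …, 20+4, 41+0) = 46
R[8] = max(4+46, 6+42, 21+29, …, 41+4, 29+0) = 50
One optimal cutting: 3 + 3 + 1 + 1 → 21 + 21 + 4 + 4 = 50.

50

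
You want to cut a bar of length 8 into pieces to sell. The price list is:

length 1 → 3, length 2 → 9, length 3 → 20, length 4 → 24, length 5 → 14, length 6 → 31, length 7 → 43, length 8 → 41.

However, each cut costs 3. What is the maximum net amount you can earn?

45

Consider every possible first cut. r[k] is the best of p[i]+r[k−i] over all sellable i≤k, charging 3 whenever i<k.
r[1] = 3
r[2] = 9
r[3] = 20
r[4] = 24
r[5] = 26  (first piece 2, then r[3]=20)
r[6] = 37  (first piece 3, then r[3]=20)
r[7] = 43
r[8] = 45  (first piece 4, then r[4]=24)
One optimal plan: pieces 4 + 4 (1 cut) → 48 − 3 = 45.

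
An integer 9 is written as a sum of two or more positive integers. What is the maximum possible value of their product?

27

Fill prod[k] for k=2..9: at each k try every first piece i and multiply by the better of (k−i) uncut or prod[k−i].
Small cases: prod[2]=1, prod[3]=2.
prod[4] = 2×max(2,1) = 2×2 = 4
prod[5] = 2×max(3,2) = 2×3 = 6
prod[6] = 3×max(3,2) = 3×3 = 9
prod[7] = 2×max(5,6) = 2×6 = 12
prod[8] = 2×max(6,9) = 2×9 = 18
prod[9] = 3×max(6,9) = 3×9 = 27
One optimal split: 3 + 3 + 3; product 3×3×3 = 27.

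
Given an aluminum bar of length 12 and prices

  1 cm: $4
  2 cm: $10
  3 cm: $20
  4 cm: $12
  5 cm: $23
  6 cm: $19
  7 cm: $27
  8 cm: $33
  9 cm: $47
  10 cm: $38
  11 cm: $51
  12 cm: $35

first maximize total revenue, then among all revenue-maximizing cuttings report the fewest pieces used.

Build r[k] bottom-up: r[k] = max over allowed piece i of (p[i] + r[k−i]).
r[1] = 4
r[2] = max(4+4, 10+0) = 10
r[3] = max(4+10, 10+4, 20+0) = 20
r[4] = max(4+20, 10+10, 20+4, 12+0) = 24
r[5] = max(4+24, 10+20, 20+10, 12+4, 23+0) = 30
r[6] = max(4+30, 10+24, 20+20, 12+10, 23+4, 19+0) = 40
r[7] = max(4+40, 10+30, 20+24, …, 19+4, 27+0) = 44
r[8] = max(4+44, 10+40, 20+30, …, 27+4, 33+0) = 50
r[9] = max(4+50, 10+44, 20+40, …, 33+4, 47+0) = 60
r[10] = max(4+60, 10+50, 20+44, …, 47+4, 38+0) = 64
r[11] = max(4+64, 10+60, 20+50, …, 38+4, 51+0) = 70
r[12] = max(4+70, 10+64, 20+60, …, 51+4, 35+0) = 80
Maximum revenue is $80.
Now minimize piece count subject to staying optimal: for each k, pieces[k] = 1 + min over i with p[i]+r[k−i]=r[k] of pieces[k−i].
pieces[9] = 3
pieces[10] = 4
pieces[11] = 4
pieces[12] = 4

4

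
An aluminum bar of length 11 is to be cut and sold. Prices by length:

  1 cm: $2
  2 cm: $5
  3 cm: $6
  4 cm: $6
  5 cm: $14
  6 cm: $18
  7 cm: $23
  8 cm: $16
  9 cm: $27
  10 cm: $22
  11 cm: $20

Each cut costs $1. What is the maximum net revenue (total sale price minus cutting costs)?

Build r[k] bottom-up: r[k] = max over allowed piece i of (p[i] + r[k−i]) − 1 per cut.
r[1] = 2
r[2] = max(2+2-1, 5+0) = 5
r[3] = max(2+5-1, 5+2-1, 6+0) = 6
r[4] = max(2+6-1, 5+5-1, 6+2-1, 6+0) = 9
r[5] = max(2+9-1, 5+6-1, 6+5-1, 6+2-1, 14+0) = 14
r[6] = max(2+14-1, 5+9-1, 6+6-1, 6+5-1, 14+2-1, 18+0) = 18
r[7] = max(2+18-1, 5+14-1, 6+9-1, …, 18+2-1, 23+0) = 23
r[8] = max(2+23-1, 5+18-1, 6+14-1, …, 23+2-1, 16+0) = 24
r[9] = max(2+24-1, 5+23-1, 6+18-1, …, 16+2-1, 27+0) = 27
r[10] = max(2+27-1, 5+24-1, 6+23-1, …, 27+2-1, 22+0) = 28
r[11] = max(2+28-1, 5+27-1, 6+24-1, …, 22+2-1, 20+0) = 31
One optimal plan: pieces 7 + 2 + 2 (2 cuts) → $33 − $2 = $31.

31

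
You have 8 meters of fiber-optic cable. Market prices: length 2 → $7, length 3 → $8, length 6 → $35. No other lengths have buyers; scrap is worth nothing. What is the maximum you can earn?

42

Build f[k] bottom-up: f[k] = max over allowed piece i of (p[i] + f[k−i]).
f[1] = 0
f[2] = 7
f[3] = 8
f[4] = 14  (first piece 2, then f[2]=7)
f[5] = 15  (first piece 2, then f[3]=8)
f[6] = 35
f[7] = 35
f[8] = 42  (first piece 2, then f[6]=35)
One optimal cutting: 6 + 2 → $42.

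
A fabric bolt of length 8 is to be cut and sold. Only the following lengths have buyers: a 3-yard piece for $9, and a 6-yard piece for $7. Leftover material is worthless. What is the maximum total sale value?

18

Consider every possible first cut. best[k] is the best of p[i]+best[k−i] over all sellable i≤k.
best[1] = 0
best[2] = 0
best[3] = 9
best[4] = 9
best[5] = 9
best[6] = 18  (first piece 3, then best[3]=9)
best[7] = 18
best[8] = 18
One optimal cutting: pieces 3 + 3 with 2 yards of scrap → $18.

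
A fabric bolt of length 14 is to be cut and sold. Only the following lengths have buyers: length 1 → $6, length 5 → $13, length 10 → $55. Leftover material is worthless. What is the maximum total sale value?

84

Build f[k] bottom-up: f[k] = max over allowed piece i of (p[i] + f[k−i]).
f[1] = 6
f[2] = 12  (first piece 1, then f[1]=6)
f[3] = 18  (first piece 1, then f[2]=12)
f[4] = 24  (first piece 1, then f[3]=18)
f[5] = max(6+24, 13+0) = 30
f[6] = max(6+30, 13+6) = 36
f[7] = max(6+36, 13+12) = 42
f[8] = max(6+42, 13+18) = 48
f[9] = max(6+48, 13+24) = 54
f[10] = max(6+54, 13+30, 55+0) = 60
f[11] = max(6+60, 13+36, 55+6) = 66
f[12] = max(6+66, 13+42, 55+12) = 72
f[13] = max(6+72, 13+48, 55+18) = 78
f[14] = max(6+78, 13+54, 55+24) = 84
One optimal cutting: 1 + 1 + 1 + 1 + 1 + 1 + 1 + 1 + 1 + 1 + 1 + 1 + 1 + 1 → $84.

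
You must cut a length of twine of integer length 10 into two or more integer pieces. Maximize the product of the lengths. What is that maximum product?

36

Fill g[k] for k=2..10: at each k try every first piece i and multiply by the better of (k−i) uncut or g[k−i].
g[2] = 1*max(1,0) = 1*1 = 1
g[3] = max(1*2, 2*1) = 2
g[4] = max(1*3, 2*2, 3*1) = 4
g[5] = max(1*4, 2*3, 3*2, 4*1) = 6
g[6] = max(1*6, 2*4, 3*3, 4*2, 5*1) = 9
g[7] = max(1*9, 2*6, 3*4, 4*3, 5*2, 6*1) = 12
g[8] = max(1*12, 2*9, 3*6, …, 6*2, 7*1) = 18
g[9] = max(1*18, 2*12, 3*9, …, 7*2, 8*1) = 27
g[10] = max(1*27, 2*18, 3*12, …, 8*2, 9*1) = 36
One optimal split: 3 + 3 + 2 + 2; product 3*3*2*2 = 36.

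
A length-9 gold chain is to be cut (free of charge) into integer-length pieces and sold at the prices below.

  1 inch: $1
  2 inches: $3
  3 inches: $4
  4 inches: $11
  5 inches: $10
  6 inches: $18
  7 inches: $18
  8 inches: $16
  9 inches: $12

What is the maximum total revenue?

Build best[k] bottom-up: best[k] = max over allowed piece i of (p[i] + best[k−i]).
best[1] = 1
best[2] = max(1+1, 3+0) = 3
best[3] = max(1+3, 3+1, 4+0) = 4
best[4] = max(1+4, 3+3, 4+1, 11+0) = 11
best[5] = max(1+11, 3+4, 4+3, 11+1, 10+0) = 12
best[6] = max(1+12, 3+11, 4+4, 11+3, 10+1, 18+0) = 18
best[7] = max(1+18, 3+12, 4+11, …, 18+1, 18+0) = 19
best[8] = max(1+19, 3+18, 4+12, …, 18+1, 16+0) = 22
best[9] = max(1+22, 3+19, 4+18, …, 16+1, 12+0) = 23
One optimal cutting: 4 + 4 + 1 → $11 + $11 + $1 = $23.

23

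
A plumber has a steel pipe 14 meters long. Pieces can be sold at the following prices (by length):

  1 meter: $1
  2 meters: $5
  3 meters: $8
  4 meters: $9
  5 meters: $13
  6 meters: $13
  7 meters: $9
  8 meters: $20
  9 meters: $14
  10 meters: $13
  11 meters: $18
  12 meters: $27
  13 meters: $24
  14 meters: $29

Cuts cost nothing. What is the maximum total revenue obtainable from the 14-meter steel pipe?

37

Build v[k] bottom-up: v[k] = max over allowed piece i of (p[i] + v[k−i]).
v[1] = 1
v[2] = 5
v[3] = 8
v[4] = 10  (first piece 2, then v[2]=5)
v[5] = 13  (first piece 2, then v[3]=8)
v[6] = 16  (first piece 3, then v[3]=8)
v[7] = 18  (first piece 2, then v[5]=13)
v[8] = 21  (first piece 2, then v[6]=16)
v[9] = 24  (first piece 3, then v[6]=16)
v[10] = 26  (first piece 2, then v[8]=21)
v[11] = 29  (first piece 2, then v[9]=24)
v[12] = 32  (first piece 3, then v[9]=24)
v[13] = 34  (first piece 2, then v[11]=29)
v[14] = 37  (first piece 2, then v[12]=32)
One optimal cutting: 3 + 3 + 3 + 3 + 2 → $8 + $8 + $8 + $8 + $5 = $37.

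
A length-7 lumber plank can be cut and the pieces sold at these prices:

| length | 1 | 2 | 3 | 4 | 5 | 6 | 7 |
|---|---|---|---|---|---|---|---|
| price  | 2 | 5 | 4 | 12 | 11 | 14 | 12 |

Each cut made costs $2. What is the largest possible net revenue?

Build net[k] bottom-up: net[k] = max over allowed piece i of (p[i] + net[k−i]) − 2 per cut.
net[1] = 2
net[2] = 5
net[3] = 5  (first piece 1, then net[2]=5)
net[4] = 12
net[5] = 12  (first piece 1, then net[4]=12)
net[6] = 15  (first piece 2, then net[4]=12)
net[7] = 15  (first piece 1, then net[6]=15)
One optimal plan: pieces 4 + 2 + 1 (2 cuts) → $19 − $4 = $15.

15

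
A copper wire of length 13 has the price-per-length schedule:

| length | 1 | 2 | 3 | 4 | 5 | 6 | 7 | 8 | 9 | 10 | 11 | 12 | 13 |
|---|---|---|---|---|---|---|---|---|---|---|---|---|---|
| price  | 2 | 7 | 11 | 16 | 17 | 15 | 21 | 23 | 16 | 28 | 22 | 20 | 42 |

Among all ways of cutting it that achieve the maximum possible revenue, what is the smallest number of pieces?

Build r[k] bottom-up: r[k] = max over allowed piece i of (p[i] + r[k−i]).
r[1] = 2
r[2] = 7
r[3] = 11
r[4] = 16
r[5] = 18  (first piece 1, then r[4]=16)
r[6] = 23  (first piece 2, then r[4]=16)
r[7] = 27  (first piece 3, then r[4]=16)
r[8] = 32  (first piece 4, then r[4]=16)
r[9] = 34  (first piece 1, then r[8]=32)
r[10] = 39  (first piece 2, then r[8]=32)
r[11] = 43  (first piece 3, then r[8]=32)
r[12] = 48  (first piece 4, then r[8]=32)
r[13] = 50  (first piece 1, then r[12]=48)
Maximum revenue is €50.
Now minimize piece count subject to staying optimal: for each k, pieces[k] = 1 + min over i with p[i]+r[k−i]=r[k] of pieces[k−i].
pieces[10] = 3
pieces[11] = 3
pieces[12] = 3
pieces[13] = 4

4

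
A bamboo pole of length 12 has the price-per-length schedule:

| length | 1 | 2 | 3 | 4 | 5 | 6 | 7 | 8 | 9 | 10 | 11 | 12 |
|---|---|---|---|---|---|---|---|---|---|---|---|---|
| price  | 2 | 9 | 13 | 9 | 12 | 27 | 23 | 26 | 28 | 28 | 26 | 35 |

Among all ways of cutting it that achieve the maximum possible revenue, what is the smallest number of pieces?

2

Consider every possible first cut. r[k] is the best of p[i]+r[k−i] over all sellable i≤k.
r[1] = 2
r[2] = max(2+2, 9+0) = 9
r[3] = max(2+9, 9+2, 13+0) = 13
r[4] = max(2+13, 9+9, 13+2, 9+0) = 18
r[5] = max(2+18, 9+13, 13+9, 9+2, 12+0) = 22
r[6] = max(2+22, 9+18, 13+13, 9+9, 12+2, 27+0) = 27
r[7] = max(2+27, 9+22, 13+18, …, 27+2, 23+0) = 31
r[8] = max(2+31, 9+27, 13+22, …, 23+2, 26+0) = 36
r[9] = max(2+36, 9+31, 13+27, …, 26+2, 28+0) = 40
r[10] = max(2+40, 9+36, 13+31, …, 28+2, 28+0) = 45
r[11] = max(2+45, 9+40, 13+36, …, 28+2, 26+0) = 49
r[12] = max(2+49, 9+45, 13+40, …, 26+2, 35+0) = 54
Maximum revenue is $54.
Now minimize piece count subject to staying optimal: for each k, pieces[k] = 1 + min over i with p[i]+r[k−i]=r[k] of pieces[k−i].
pieces[9] = 2
pieces[10] = 3
pieces[11] = 3
pieces[12] = 2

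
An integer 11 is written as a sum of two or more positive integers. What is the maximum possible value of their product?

Let P[k] be the best product for length k (with at least one cut). For each first piece i, the rest contributes max(k−i, P[k−i]).
P[2] = 1×max(1,0) = 1×1 = 1
P[3] = 1×max(2,1) = 1×2 = 2
P[4] = 2×max(2,1) = 2×2 = 4
P[5] = 2×max(3,2) = 2×3 = 6
P[6] = 3×max(3,2) = 3×3 = 9
P[7] = 2×max(5,6) = 2×6 = 12
P[8] = 2×max(6,9) = 2×9 = 18
P[9] = 3×max(6,9) = 3×9 = 27
P[10] = 2×max(8,18) = 2×18 = 36
P[11] = 2×max(9,27) = 2×27 = 54
One optimal split: 3 + 3 + 3 + 2; product 3×3×3×2 = 54.

54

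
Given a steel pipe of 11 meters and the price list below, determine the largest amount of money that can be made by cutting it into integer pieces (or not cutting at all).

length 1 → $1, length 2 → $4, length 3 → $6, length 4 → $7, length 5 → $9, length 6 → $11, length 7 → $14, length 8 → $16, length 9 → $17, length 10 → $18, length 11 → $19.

Let R[k] be the best obtainable value from length k. For each k, try every first piece i and keep the best of price[i] + R[k−i].
R[1] = 1
R[2] = max(1+1, 4+0) = 4
R[3] = max(1+4, 4+1, 6+0) = 6
R[4] = max(1+6, 4+4, 6+1, 7+0) = 8
R[5] = max(1+8, 4+6, 6+4, 7+1, 9+0) = 10
R[6] = max(1+10, 4+8, 6+6, 7+4, 9+1, 11+0) = 12
R[7] = max(1+12, 4+10, 6+8, …, 11+1, 14+0) = 14
R[8] = max(1+14, 4+12, 6+10, …, 14+1, 16+0) = 16
R[9] = max(1+16, 4+14, 6+12, …, 16+1, 17+0) = 18
R[10] = max(1+18, 4+16, 6+14, …, 17+1, 18+0) = 20
R[11] = max(1+20, 4+18, 6+16, …, 18+1, 19+0) = 22
One optimal cutting: 3 + 2 + 2 + 2 + 2 → $6 + $4 + $4 + $4 + $4 = $22.

22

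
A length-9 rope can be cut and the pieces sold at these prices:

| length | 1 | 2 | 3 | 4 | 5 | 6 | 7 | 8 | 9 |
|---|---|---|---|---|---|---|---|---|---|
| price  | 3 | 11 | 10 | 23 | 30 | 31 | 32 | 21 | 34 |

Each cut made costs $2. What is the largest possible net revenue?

51

Let r[k] be the best obtainable value from length k. For each k, try every first piece i and keep the best of price[i] + r[k−i] minus the 2 cut fee when i<k.
r[1] = 3
r[2] = 11
r[3] = 12  (first piece 1, then r[2]=11)
r[4] = 23
r[5] = 30
r[6] = 32  (first piece 2, then r[4]=23)
r[7] = 39  (first piece 2, then r[5]=30)
r[8] = 44  (first piece 4, then r[4]=23)
r[9] = 51  (first piece 4, then r[5]=30)
One optimal plan: pieces 5 + 4 (1 cut) → $53 − $2 = $51.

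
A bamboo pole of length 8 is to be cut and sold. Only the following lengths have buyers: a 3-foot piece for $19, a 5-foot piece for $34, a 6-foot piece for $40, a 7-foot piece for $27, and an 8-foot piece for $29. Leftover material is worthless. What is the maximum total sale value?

Consider every possible first cut. best[k] is the best of p[i]+best[k−i] over all sellable i≤k.
best[1] = 0
best[2] = 0
best[3] = 19
best[4] = 19
best[5] = 34
best[6] = 40
best[7] = 40
best[8] = 53  (first piece 3, then best[5]=34)
One optimal cutting: 5 + 3 → $53.

53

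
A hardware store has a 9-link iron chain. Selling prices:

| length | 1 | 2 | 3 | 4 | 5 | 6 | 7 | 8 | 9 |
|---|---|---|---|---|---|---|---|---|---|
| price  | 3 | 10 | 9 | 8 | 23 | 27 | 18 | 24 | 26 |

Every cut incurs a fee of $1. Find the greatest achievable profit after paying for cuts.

Let r[k] be the best obtainable value from length k. For each k, try every first piece i and keep the best of price[i] + r[k−i] minus the 1 cut fee when i<k.
r[1] = 3
r[2] = max(3+3-1, 10+0) = 10
r[3] = max(3+10-1, 10+3-1, 9+0) = 12
r[4] = max(3+12-1, 10+10-1, 9+3-1, 8+0) = 19
r[5] = max(3+19-1, 10+12-1, 9+10-1, 8+3-1, 23+0) = 23
r[6] = max(3+23-1, 10+19-1, 9+12-1, 8+10-1, 23+3-1, 27+0) = 28
r[7] = max(3+28-1, 10+23-1, 9+19-1, …, 27+3-1, 18+0) = 32
r[8] = max(3+32-1, 10+28-1, 9+23-1, …, 18+3-1, 24+0) = 37
r[9] = max(3+37-1, 10+32-1, 9+28-1, …, 24+3-1, 26+0) = 41
One optimal plan: pieces 5 + 2 + 2 (2 cuts) → $43 − $2 = $41.

41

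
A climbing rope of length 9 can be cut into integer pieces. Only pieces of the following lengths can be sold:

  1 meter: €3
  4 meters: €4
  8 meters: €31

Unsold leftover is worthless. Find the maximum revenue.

Build r[k] bottom-up: r[k] = max over allowed piece i of (p[i] + r[k−i]).
r[1] = 3
r[2] = 6  (first piece 1, then r[1]=3)
r[3] = 9  (first piece 1, then r[2]=6)
r[4] = max(3+9, 4+0) = 12
r[5] = max(3+12, 4+3) = 15
r[6] = max(3+15, 4+6) = 18
r[7] = max(3+18, 4+9) = 21
r[8] = max(3+21, 4+12, 31+0) = 31
r[9] = max(3+31, 4+15, 31+3) = 34
One optimal cutting: 8 + 1 → €34.

34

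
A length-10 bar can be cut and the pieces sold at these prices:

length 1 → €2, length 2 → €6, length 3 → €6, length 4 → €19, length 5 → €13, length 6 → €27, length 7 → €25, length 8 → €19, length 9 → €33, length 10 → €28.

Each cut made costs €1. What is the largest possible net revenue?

45

Build net[k] bottom-up: net[k] = max over allowed piece i of (p[i] + net[k−i]) − 1 per cut.
net[1] = 2
net[2] = 6
net[3] = 7  (first piece 1, then net[2]=6)
net[4] = 19
net[5] = 20  (first piece 1, then net[4]=19)
net[6] = 27
net[7] = 28  (first piece 1, then net[6]=27)
net[8] = 37  (first piece 4, then net[4]=19)
net[9] = 38  (first piece 1, then net[8]=37)
net[10] = 45  (first piece 4, then net[6]=27)
One optimal plan: pieces 6 + 4 (1 cut) → €46 − €1 = €45.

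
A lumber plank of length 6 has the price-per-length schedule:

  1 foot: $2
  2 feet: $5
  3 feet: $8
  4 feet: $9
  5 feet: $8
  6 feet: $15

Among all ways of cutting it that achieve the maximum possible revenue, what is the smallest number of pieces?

Consider every possible first cut. r[k] is the best of p[i]+r[k−i] over all sellable i≤k.
r[1] = 2
r[2] = max(2+2, 5+0) = 5
r[3] = max(2+5, 5+2, 8+0) = 8
r[4] = max(2+8, 5+5, 8+2, 9+0) = 10
r[5] = max(2+10, 5+8, 8+5, 9+2, 8+0) = 13
r[6] = max(2+13, 5+10, 8+8, 9+5, 8+2, 15+0) = 16
Maximum revenue is $16.
Now minimize piece count subject to staying optimal: for each k, pieces[k] = 1 + min over i with p[i]+r[k−i]=r[k] of pieces[k−i].
pieces[3] = 1
pieces[4] = 2
pieces[5] = 2
pieces[6] = 2

2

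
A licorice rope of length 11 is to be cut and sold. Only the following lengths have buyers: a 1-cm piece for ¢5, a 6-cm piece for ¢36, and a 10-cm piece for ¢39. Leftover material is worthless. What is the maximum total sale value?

61

Consider every possible first cut. f[k] is the best of p[i]+f[k−i] over all sellable i≤k.
f[1] = 5
f[2] = 10  (first piece 1, then f[1]=5)
f[3] = 15  (first piece 1, then f[2]=10)
f[4] = 20  (first piece 1, then f[3]=15)
f[5] = 25  (first piece 1, then f[4]=20)
f[6] = max(5+25, 36+0) = 36
f[7] = max(5+36, 36+5) = 41
f[8] = max(5+41, 36+10) = 46
f[9] = max(5+46, 36+15) = 51
f[10] = max(5+51, 36+20, 39+0) = 56
f[11] = max(5+56, 36+25, 39+5) = 61
One optimal cutting: 6 + 1 + 1 + 1 + 1 + 1 → ¢61.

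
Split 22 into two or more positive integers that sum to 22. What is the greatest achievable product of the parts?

Let f[k] be the best product for length k (with at least one cut). For each first piece i, the rest contributes max(k−i, f[k−i]).
Small cases: f[2]=1, f[3]=2, f[4]=4, f[5]=6, f[6]=9, f[7]=12, f[8]=18, f[9]=27, f[10]=36, f[11]=54, f[12]=81, f[13]=108, f[14]=162, f[15]=243, f[16]=324.
f[17] = 2×max(15,243) = 2×243 = 486
f[18] = 3×max(15,243) = 3×243 = 729
f[19] = 2×max(17,486) = 2×486 = 972
f[20] = 2×max(18,729) = 2×729 = 1458
f[21] = 3×max(18,729) = 3×729 = 2187
f[22] = 2×max(20,1458) = 2×1458 = 2916
One optimal split: 3 + 3 + 3 + 3 + 3 + 3 + 2 + 2; product 3×3×3×3×3×3×2×2 = 2916.

2916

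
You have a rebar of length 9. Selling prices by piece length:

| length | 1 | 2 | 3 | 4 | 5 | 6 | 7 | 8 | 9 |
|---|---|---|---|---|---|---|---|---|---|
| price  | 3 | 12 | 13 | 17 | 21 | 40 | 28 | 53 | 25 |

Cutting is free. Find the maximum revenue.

Consider every possible first cut. r[k] is the best of p[i]+r[k−i] over all sellable i≤k.
r[1] = 3
r[2] = 12
r[3] = 15  (first piece 1, then r[2]=12)
r[4] = 24  (first piece 2, then r[2]=12)
r[5] = 27  (first piece 1, then r[4]=24)
r[6] = 40
r[7] = 43  (first piece 1, then r[6]=40)
r[8] = 53
r[9] = 56  (first piece 1, then r[8]=53)
One optimal cutting: 8 + 1 → ₹53 + ₹3 = ₹56.

56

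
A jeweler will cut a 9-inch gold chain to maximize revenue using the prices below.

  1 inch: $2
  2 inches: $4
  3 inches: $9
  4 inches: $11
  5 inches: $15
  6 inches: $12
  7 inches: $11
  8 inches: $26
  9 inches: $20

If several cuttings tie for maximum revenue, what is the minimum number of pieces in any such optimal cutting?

Consider every possible first cut. r[k] is the best of p[i]+r[k−i] over all sellable i≤k.
r[1] = 2
r[2] = max(2+2, 4+0) = 4
r[3] = max(2+4, 4+2, 9+0) = 9
r[4] = max(2+9, 4+4, 9+2, 11+0) = 11
r[5] = max(2+11, 4+9, 9+4, 11+2, 15+0) = 15
r[6] = max(2+15, 4+11, 9+9, 11+4, 15+2, 12+0) = 18
r[7] = max(2+18, 4+15, 9+11, …, 12+2, 11+0) = 20
r[8] = max(2+20, 4+18, 9+15, …, 11+2, 26+0) = 26
r[9] = max(2+26, 4+20, 9+18, …, 26+2, 20+0) = 28
Maximum revenue is $28.
Now minimize piece count subject to staying optimal: for each k, pieces[k] = 1 + min over i with p[i]+r[k−i]=r[k] of pieces[k−i].
pieces[6] = 2
pieces[7] = 2
pieces[8] = 1
pieces[9] = 2

2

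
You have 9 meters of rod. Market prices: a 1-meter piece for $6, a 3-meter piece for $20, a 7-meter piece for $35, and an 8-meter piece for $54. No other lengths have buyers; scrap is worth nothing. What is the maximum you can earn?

60

Let f[k] be the best obtainable value from length k. For each k, try every first piece i and keep the best of price[i] + f[k−i].
f[1] = 6
f[2] = 12  (first piece 1, then f[1]=6)
f[3] = 20
f[4] = 26  (first piece 1, then f[3]=20)
f[5] = 32  (first piece 1, then f[4]=26)
f[6] = 40  (first piece 3, then f[3]=20)
f[7] = 46  (first piece 1, then f[6]=40)
f[8] = 54
f[9] = 60  (first piece 1, then f[8]=54)
One optimal cutting: 8 + 1 → $60.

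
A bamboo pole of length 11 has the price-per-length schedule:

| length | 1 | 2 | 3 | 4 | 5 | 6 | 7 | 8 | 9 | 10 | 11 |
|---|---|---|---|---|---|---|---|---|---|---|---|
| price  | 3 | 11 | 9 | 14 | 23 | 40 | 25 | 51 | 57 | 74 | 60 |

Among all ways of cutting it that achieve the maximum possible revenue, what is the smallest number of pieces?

2

Consider every possible first cut. r[k] is the best of p[i]+r[k−i] over all sellable i≤k.
r[1] = 3
r[2] = max(3+3, 11+0) = 11
r[3] = max(3+11, 11+3, 9+0) = 14
r[4] = max(3+14, 11+11, 9+3, 14+0) = 22
r[5] = max(3+22, 11+14, 9+11, 14+3, 23+0) = 25
r[6] = max(3+25, 11+22, 9+14, 14+11, 23+3, 40+0) = 40
r[7] = max(3+40, 11+25, 9+22, …, 40+3, 25+0) = 43
r[8] = max(3+43, 11+40, 9+25, …, 25+3, 51+0) = 51
r[9] = max(3+51, 11+43, 9+40, …, 51+3, 57+0) = 57
r[10] = max(3+57, 11+51, 9+43, …, 57+3, 74+0) = 74
r[11] = max(3+74, 11+57, 9+51, …, 74+3, 60+0) = 77
Maximum revenue is $77.
Now minimize piece count subject to staying optimal: for each k, pieces[k] = 1 + min over i with p[i]+r[k−i]=r[k] of pieces[k−i].
pieces[8] = 1
pieces[9] = 1
pieces[10] = 1
pieces[11] = 2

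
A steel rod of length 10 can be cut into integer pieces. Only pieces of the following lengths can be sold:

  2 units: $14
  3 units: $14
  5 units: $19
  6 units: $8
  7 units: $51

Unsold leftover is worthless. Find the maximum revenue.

Consider every possible first cut. r[k] is the best of p[i]+r[k−i] over all sellable i≤k.
r[1] = 0
r[2] = 14
r[3] = max(14+0, 14+0) = 14
r[4] = max(14+14, 14+0) = 28
r[5] = max(14+14, 14+14, 19+0) = 28
r[6] = max(14+28, 14+14, 19+0, 8+0) = 42
r[7] = max(14+28, 14+28, 19+14, 8+0, 51+0) = 51
r[8] = max(14+42, 14+28, 19+14, 8+14, 51+0) = 56
r[9] = max(14+51, 14+42, 19+28, 8+14, 51+14) = 65
r[10] = max(14+56, 14+51, 19+28, 8+28, 51+14) = 70
One optimal cutting: 2 + 2 + 2 + 2 + 2 → $70.

70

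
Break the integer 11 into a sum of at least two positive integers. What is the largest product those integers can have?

54

Let prod[k] be the best product for length k (with at least one cut). For each first piece i, the rest contributes max(k−i, prod[k−i]).
Small cases: prod[2]=1, prod[3]=2.
prod[4] = max(1*3, 2*2, 3*1) = 4
prod[5] = max(1*4, 2*3, 3*2, 4*1) = 6
prod[6] = max(1*6, 2*4, 3*3, 4*2, 5*1) = 9
prod[7] = max(1*9, 2*6, 3*4, 4*3, 5*2, 6*1) = 12
prod[8] = max(1*12, 2*9, 3*6, …, 6*2, 7*1) = 18
prod[9] = max(1*18, 2*12, 3*9, …, 7*2, 8*1) = 27
prod[10] = max(1*27, 2*18, 3*12, …, 8*2, 9*1) = 36
prod[11] = max(1*36, 2*27, 3*18, …, 9*2, 10*1) = 54
One optimal split: 3 + 3 + 3 + 2; product 3*3*3*2 = 54.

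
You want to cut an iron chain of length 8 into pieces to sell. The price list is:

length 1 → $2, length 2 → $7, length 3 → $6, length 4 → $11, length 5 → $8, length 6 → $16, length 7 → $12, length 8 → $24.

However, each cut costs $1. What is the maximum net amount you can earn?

25

Build v[k] bottom-up: v[k] = max over allowed piece i of (p[i] + v[k−i]) − 1 per cut.
v[1] = 2
v[2] = max(2+2-1, 7+0) = 7
v[3] = max(2+7-1, 7+2-1, 6+0) = 8
v[4] = max(2+8-1, 7+7-1, 6+2-1, 11+0) = 13
v[5] = max(2+13-1, 7+8-1, 6+7-1, 11+2-1, 8+0) = 14
v[6] = max(2+14-1, 7+13-1, 6+8-1, 11+7-1, 8+2-1, 16+0) = 19
v[7] = max(2+19-1, 7+14-1, 6+13-1, …, 16+2-1, 12+0) = 20
v[8] = max(2+20-1, 7+19-1, 6+14-1, …, 12+2-1, 24+0) = 25
One optimal plan: pieces 2 + 2 + 2 + 2 (3 cuts) → $28 − $3 = $25.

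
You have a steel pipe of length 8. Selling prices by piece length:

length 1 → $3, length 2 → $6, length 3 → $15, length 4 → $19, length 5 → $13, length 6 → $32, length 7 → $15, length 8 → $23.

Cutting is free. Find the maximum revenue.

Consider every possible first cut. v[k] is the best of p[i]+v[k−i] over all sellable i≤k.
v[1] = 3
v[2] = 6  (first piece 1, then v[1]=3)
v[3] = 15
v[4] = 19
v[5] = 22  (first piece 1, then v[4]=19)
v[6] = 32
v[7] = 35  (first piece 1, then v[6]=32)
v[8] = 38  (first piece 1, then v[7]=35)
One optimal cutting: 6 + 1 + 1 → $32 + $3 + $3 = $38.

38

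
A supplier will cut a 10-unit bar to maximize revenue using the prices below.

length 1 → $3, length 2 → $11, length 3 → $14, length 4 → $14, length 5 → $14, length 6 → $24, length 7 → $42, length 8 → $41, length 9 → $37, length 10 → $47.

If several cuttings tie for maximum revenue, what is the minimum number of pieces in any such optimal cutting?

2

Build r[k] bottom-up: r[k] = max over allowed piece i of (p[i] + r[k−i]).
r[1] = 3
r[2] = 11
r[3] = 14  (first piece 1, then r[2]=11)
r[4] = 22  (first piece 2, then r[2]=11)
r[5] = 25  (first piece 1, then r[4]=22)
r[6] = 33  (first piece 2, then r[4]=22)
r[7] = 42
r[8] = 45  (first piece 1, then r[7]=42)
r[9] = 53  (first piece 2, then r[7]=42)
r[10] = 56  (first piece 1, then r[9]=53)
Maximum revenue is $56.
Now minimize piece count subject to staying optimal: for each k, pieces[k] = 1 + min over i with p[i]+r[k−i]=r[k] of pieces[k−i].
pieces[7] = 1
pieces[8] = 2
pieces[9] = 2
pieces[10] = 2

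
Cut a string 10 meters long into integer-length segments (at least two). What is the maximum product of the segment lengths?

Fill P[k] for k=2..10: at each k try every first piece i and multiply by the better of (k−i) uncut or P[k−i].
P[2] = 1*max(1,0) = 1*1 = 1
P[3] = max(1*2, 2*1) = 2
P[4] = max(1*3, 2*2, 3*1) = 4
P[5] = max(1*4, 2*3, 3*2, 4*1) = 6
P[6] = max(1*6, 2*4, 3*3, 4*2, 5*1) = 9
P[7] = max(1*9, 2*6, 3*4, 4*3, 5*2, 6*1) = 12
P[8] = max(1*12, 2*9, 3*6, …, 6*2, 7*1) = 18
P[9] = max(1*18, 2*12, 3*9, …, 7*2, 8*1) = 27
P[10] = max(1*27, 2*18, 3*12, …, 8*2, 9*1) = 36
One optimal split: 3 + 3 + 2 + 2; product 3*3*2*2 = 36.

36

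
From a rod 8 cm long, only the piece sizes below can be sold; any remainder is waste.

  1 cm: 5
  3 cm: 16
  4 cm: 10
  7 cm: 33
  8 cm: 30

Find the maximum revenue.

42

Build f[k] bottom-up: f[k] = max over allowed piece i of (p[i] + f[k−i]).
f[1] = 5
f[2] = 10  (first piece 1, then f[1]=5)
f[3] = 16
f[4] = 21  (first piece 1, then f[3]=16)
f[5] = 26  (first piece 1, then f[4]=21)
f[6] = 32  (first piece 3, then f[3]=16)
f[7] = 37  (first piece 1, then f[6]=32)
f[8] = 42  (first piece 1, then f[7]=37)
One optimal cutting: 3 + 3 + 1 + 1 → 42.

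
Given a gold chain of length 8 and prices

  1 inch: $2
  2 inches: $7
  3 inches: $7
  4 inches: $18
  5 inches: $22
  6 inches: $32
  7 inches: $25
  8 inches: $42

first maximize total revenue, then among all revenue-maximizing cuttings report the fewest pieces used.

Consider every possible first cut. r[k] is the best of p[i]+r[k−i] over all sellable i≤k.
r[1] = 2
r[2] = 7
r[3] = 9  (first piece 1, then r[2]=7)
r[4] = 18
r[5] = 22
r[6] = 32
r[7] = 34  (first piece 1, then r[6]=32)
r[8] = 42
Maximum revenue is $42.
Now minimize piece count subject to staying optimal: for each k, pieces[k] = 1 + min over i with p[i]+r[k−i]=r[k] of pieces[k−i].
pieces[5] = 1
pieces[6] = 1
pieces[7] = 2
pieces[8] = 1

1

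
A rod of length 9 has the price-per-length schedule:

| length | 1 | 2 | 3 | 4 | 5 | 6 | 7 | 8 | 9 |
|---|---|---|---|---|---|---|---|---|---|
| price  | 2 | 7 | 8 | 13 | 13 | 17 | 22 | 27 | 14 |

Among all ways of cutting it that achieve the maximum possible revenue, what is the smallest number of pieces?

5

Consider every possible first cut. r[k] is the best of p[i]+r[k−i] over all sellable i≤k.
r[1] = 2
r[2] = 7
r[3] = 9  (first piece 1, then r[2]=7)
r[4] = 14  (first piece 2, then r[2]=7)
r[5] = 16  (first piece 1, then r[4]=14)
r[6] = 21  (first piece 2, then r[4]=14)
r[7] = 23  (first piece 1, then r[6]=21)
r[8] = 28  (first piece 2, then r[6]=21)
r[9] = 30  (first piece 1, then r[8]=28)
Maximum revenue is $30.
Now minimize piece count subject to staying optimal: for each k, pieces[k] = 1 + min over i with p[i]+r[k−i]=r[k] of pieces[k−i].
pieces[6] = 3
pieces[7] = 4
pieces[8] = 4
pieces[9] = 5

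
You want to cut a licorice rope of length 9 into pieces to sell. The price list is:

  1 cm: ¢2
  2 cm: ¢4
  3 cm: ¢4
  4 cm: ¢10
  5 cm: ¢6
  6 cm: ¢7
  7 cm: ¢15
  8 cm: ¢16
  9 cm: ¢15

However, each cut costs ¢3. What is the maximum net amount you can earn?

16

Build v[k] bottom-up: v[k] = max over allowed piece i of (p[i] + v[k−i]) − 3 per cut.
v[1] = 2
v[2] = 4
v[3] = 4
v[4] = 10
v[5] = 9  (first piece 1, then v[4]=10)
v[6] = 11  (first piece 2, then v[4]=10)
v[7] = 15
v[8] = 17  (first piece 4, then v[4]=10)
v[9] = 16  (first piece 1, then v[8]=17)
One optimal plan: pieces 4 + 4 + 1 (2 cuts) → ¢22 − ¢6 = ¢16.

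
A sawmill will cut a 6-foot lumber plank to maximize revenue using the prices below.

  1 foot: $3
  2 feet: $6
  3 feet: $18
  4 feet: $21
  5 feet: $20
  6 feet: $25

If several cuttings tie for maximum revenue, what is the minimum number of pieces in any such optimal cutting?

Build r[k] bottom-up: r[k] = max over allowed piece i of (p[i] + r[k−i]).
r[1] = 3
r[2] = max(3+3, 6+0) = 6
r[3] = max(3+6, 6+3, 18+0) = 18
r[4] = max(3+18, 6+6, 18+3, 21+0) = 21
r[5] = max(3+21, 6+18, 18+6, 21+3, 20+0) = 24
r[6] = max(3+24, 6+21, 18+18, 21+6, 20+3, 25+0) = 36
Maximum revenue is $36.
Now minimize piece count subject to staying optimal: for each k, pieces[k] = 1 + min over i with p[i]+r[k−i]=r[k] of pieces[k−i].
pieces[3] = 1
pieces[4] = 1
pieces[5] = 2
pieces[6] = 2

2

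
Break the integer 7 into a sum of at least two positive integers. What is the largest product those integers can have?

Let P[k] be the best product for length k (with at least one cut). For each first piece i, the rest contributes max(k−i, P[k−i]).
P[2] = 1×max(1,0) = 1×1 = 1
P[3] = max(1×2, 2×1) = 2
P[4] = max(1×3, 2×2, 3×1) = 4
P[5] = max(1×4, 2×3, 3×2, 4×1) = 6
P[6] = max(1×6, 2×4, 3×3, 4×2, 5×1) = 9
P[7] = max(1×9, 2×6, 3×4, 4×3, 5×2, 6×1) = 12
One optimal split: 3 + 2 + 2; product 3×2×2 = 12.

12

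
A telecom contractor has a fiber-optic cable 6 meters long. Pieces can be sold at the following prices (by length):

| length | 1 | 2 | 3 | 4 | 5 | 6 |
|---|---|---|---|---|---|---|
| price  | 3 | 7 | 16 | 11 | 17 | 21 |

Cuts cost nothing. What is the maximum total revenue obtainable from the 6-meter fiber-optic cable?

Consider every possible first cut. v[k] is the best of p[i]+v[k−i] over all sellable i≤k.
v[1] = 3
v[2] = 7
v[3] = 16
v[4] = 19  (first piece 1, then v[3]=16)
v[5] = 23  (first piece 2, then v[3]=16)
v[6] = 32  (first piece 3, then v[3]=16)
One optimal cutting: 3 + 3 → $16 + $16 = $32.

32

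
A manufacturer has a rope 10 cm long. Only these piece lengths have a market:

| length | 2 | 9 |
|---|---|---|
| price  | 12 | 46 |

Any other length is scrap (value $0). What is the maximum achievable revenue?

60

Let r[k] be the best obtainable value from length k. For each k, try every first piece i and keep the best of price[i] + r[k−i].
r[1] = 0
r[2] = 12
r[3] = 12
r[4] = 24  (first piece 2, then r[2]=12)
r[5] = 24
r[6] = 36  (first piece 2, then r[4]=24)
r[7] = 36
r[8] = 48  (first piece 2, then r[6]=36)
r[9] = max(12+36, 46+0) = 48
r[10] = max(12+48, 46+0) = 60
One optimal cutting: 2 + 2 + 2 + 2 + 2 → $60.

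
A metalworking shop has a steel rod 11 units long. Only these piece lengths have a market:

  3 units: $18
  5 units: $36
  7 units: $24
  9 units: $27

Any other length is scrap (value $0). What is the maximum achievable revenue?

72

Let f[k] be the best obtainable value from length k. For each k, try every first piece i and keep the best of price[i] + f[k−i].
f[1] = 0
f[2] = 0
f[3] = 18
f[4] = 18
f[5] = max(18+0, 36+0) = 36
f[6] = max(18+18, 36+0) = 36
f[7] = max(18+18, 36+0, 24+0) = 36
f[8] = max(18+36, 36+18, 24+0) = 54
f[9] = max(18+36, 36+18, 24+0, 27+0) = 54
f[10] = max(18+36, 36+36, 24+18, 27+0) = 72
f[11] = max(18+54, 36+36, 24+18, 27+0) = 72
One optimal cutting: pieces 5 + 5 with 1 unit of scrap → $72.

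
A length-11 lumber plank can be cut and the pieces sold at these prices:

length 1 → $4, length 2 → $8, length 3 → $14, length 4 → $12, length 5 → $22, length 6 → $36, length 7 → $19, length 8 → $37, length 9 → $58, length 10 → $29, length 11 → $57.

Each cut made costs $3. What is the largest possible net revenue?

63

Consider every possible first cut. r[k] is the best of p[i]+r[k−i] over all sellable i≤k, charging 3 whenever i<k.
r[1] = 4
r[2] = 8
r[3] = 14
r[4] = 15  (first piece 1, then r[3]=14)
r[5] = 22
r[6] = 36
r[7] = 37  (first piece 1, then r[6]=36)
r[8] = 41  (first piece 2, then r[6]=36)
r[9] = 58
r[10] = 59  (first piece 1, then r[9]=58)
r[11] = 63  (first piece 2, then r[9]=58)
One optimal plan: pieces 9 + 2 (1 cut) → $66 − $3 = $63.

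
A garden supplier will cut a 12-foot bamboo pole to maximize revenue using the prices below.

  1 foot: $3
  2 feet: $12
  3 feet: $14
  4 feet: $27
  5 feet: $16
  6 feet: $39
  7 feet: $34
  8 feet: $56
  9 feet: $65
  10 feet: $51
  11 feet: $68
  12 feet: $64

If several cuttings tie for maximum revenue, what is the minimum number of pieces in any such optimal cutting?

2

Build r[k] bottom-up: r[k] = max over allowed piece i of (p[i] + r[k−i]).
r[1] = 3
r[2] = max(3+3, 12+0) = 12
r[3] = max(3+12, 12+3, 14+0) = 15
r[4] = max(3+15, 12+12, 14+3, 27+0) = 27
r[5] = max(3+27, 12+15, 14+12, 27+3, 16+0) = 30
r[6] = max(3+30, 12+27, 14+15, 27+12, 16+3, 39+0) = 39
r[7] = max(3+39, 12+30, 14+27, …, 39+3, 34+0) = 42
r[8] = max(3+42, 12+39, 14+30, …, 34+3, 56+0) = 56
r[9] = max(3+56, 12+42, 14+39, …, 56+3, 65+0) = 65
r[10] = max(3+65, 12+56, 14+42, …, 65+3, 51+0) = 68
r[11] = max(3+68, 12+65, 14+56, …, 51+3, 68+0) = 77
r[12] = max(3+77, 12+68, 14+65, …, 68+3, 64+0) = 83
Maximum revenue is $83.
Now minimize piece count subject to staying optimal: for each k, pieces[k] = 1 + min over i with p[i]+r[k−i]=r[k] of pieces[k−i].
pieces[9] = 1
pieces[10] = 2
pieces[11] = 2
pieces[12] = 2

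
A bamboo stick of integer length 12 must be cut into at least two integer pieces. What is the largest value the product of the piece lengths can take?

Fill P[k] for k=2..12: at each k try every first piece i and multiply by the better of (k−i) uncut or P[k−i].
Small cases: P[2]=1, P[3]=2, P[4]=4, P[5]=6, P[6]=9, P[7]=12.
P[8] = 2*max(6,9) = 2*9 = 18
P[9] = 3*max(6,9) = 3*9 = 27
P[10] = 2*max(8,18) = 2*18 = 36
P[11] = 2*max(9,27) = 2*27 = 54
P[12] = 3*max(9,27) = 3*27 = 81
One optimal split: 3 + 3 + 3 + 3; product 3*3*3*3 = 81.

81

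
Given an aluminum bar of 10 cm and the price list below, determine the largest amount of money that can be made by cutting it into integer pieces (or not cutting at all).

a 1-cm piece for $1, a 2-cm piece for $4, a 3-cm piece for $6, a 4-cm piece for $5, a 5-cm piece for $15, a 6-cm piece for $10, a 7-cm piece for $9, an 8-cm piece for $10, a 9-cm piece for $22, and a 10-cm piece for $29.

Build best[k] bottom-up: best[k] = max over allowed piece i of (p[i] + best[k−i]).
best[1] = 1
best[2] = 4
best[3] = 6
best[4] = 8  (first piece 2, then best[2]=4)
best[5] = 15
best[6] = 16  (first piece 1, then best[5]=15)
best[7] = 19  (first piece 2, then best[5]=15)
best[8] = 21  (first piece 3, then best[5]=15)
best[9] = 23  (first piece 2, then best[7]=19)
best[10] = 30  (first piece 5, then best[5]=15)
One optimal cutting: 5 + 5 → $15 + $15 = $30.

30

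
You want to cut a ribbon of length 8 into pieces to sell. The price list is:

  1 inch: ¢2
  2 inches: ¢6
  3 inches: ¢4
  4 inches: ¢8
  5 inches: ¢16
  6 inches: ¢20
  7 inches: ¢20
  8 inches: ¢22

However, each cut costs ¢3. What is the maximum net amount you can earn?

23

Consider every possible first cut. r[k] is the best of p[i]+r[k−i] over all sellable i≤k, charging 3 whenever i<k.
r[1] = 2
r[2] = max(2+2-3, 6+0) = 6
r[3] = max(2+6-3, 6+2-3, 4+0) = 5
r[4] = max(2+5-3, 6+6-3, 4+2-3, 8+0) = 9
r[5] = max(2+9-3, 6+5-3, 4+6-3, 8+2-3, 16+0) = 16
r[6] = max(2+16-3, 6+9-3, 4+5-3, 8+6-3, 16+2-3, 20+0) = 20
r[7] = max(2+20-3, 6+16-3, 4+9-3, …, 20+2-3, 20+0) = 20
r[8] = max(2+20-3, 6+20-3, 4+16-3, …, 20+2-3, 22+0) = 23
One optimal plan: pieces 6 + 2 (1 cut) → ¢26 − ¢3 = ¢23.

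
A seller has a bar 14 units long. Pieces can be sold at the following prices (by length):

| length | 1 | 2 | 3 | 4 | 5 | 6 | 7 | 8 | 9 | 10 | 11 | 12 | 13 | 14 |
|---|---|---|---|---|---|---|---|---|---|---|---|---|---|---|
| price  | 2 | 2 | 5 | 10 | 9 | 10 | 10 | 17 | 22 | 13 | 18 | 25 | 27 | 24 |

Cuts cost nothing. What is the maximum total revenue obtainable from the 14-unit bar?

34

Build best[k] bottom-up: best[k] = max over allowed piece i of (p[i] + best[k−i]).
best[1] = 2
best[2] = 4  (first piece 1, then best[1]=2)
best[3] = 6  (first piece 1, then best[2]=4)
best[4] = 10
best[5] = 12  (first piece 1, then best[4]=10)
best[6] = 14  (first piece 1, then best[5]=12)
best[7] = 16  (first piece 1, then best[6]=14)
best[8] = 20  (first piece 4, then best[4]=10)
best[9] = 22  (first piece 1, then best[8]=20)
best[10] = 24  (first piece 1, then best[9]=22)
best[11] = 26  (first piece 1, then best[10]=24)
best[12] = 30  (first piece 4, then best[8]=20)
best[13] = 32  (first piece 1, then best[12]=30)
best[14] = 34  (first piece 1, then best[13]=32)
One optimal cutting: 4 + 4 + 4 + 1 + 1 → €10 + €10 + €10 + €2 + €2 = €34.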